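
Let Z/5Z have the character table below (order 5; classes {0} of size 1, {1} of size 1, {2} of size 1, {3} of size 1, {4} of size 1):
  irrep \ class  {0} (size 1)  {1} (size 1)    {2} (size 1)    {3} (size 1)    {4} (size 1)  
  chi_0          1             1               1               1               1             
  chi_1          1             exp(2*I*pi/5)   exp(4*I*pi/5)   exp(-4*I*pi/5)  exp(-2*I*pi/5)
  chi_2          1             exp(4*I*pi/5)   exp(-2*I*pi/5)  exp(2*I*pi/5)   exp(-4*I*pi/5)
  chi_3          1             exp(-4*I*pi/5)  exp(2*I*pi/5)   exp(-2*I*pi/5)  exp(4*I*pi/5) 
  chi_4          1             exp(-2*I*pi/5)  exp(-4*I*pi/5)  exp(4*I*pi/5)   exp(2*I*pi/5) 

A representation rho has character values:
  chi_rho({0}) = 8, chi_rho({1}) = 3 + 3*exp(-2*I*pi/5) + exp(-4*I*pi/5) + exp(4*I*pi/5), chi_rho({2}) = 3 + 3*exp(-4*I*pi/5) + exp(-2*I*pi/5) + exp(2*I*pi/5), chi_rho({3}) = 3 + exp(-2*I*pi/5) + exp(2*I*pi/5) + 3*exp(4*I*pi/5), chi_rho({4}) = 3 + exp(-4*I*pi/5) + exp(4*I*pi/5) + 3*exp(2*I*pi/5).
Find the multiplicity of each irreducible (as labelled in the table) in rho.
Multiplicities: chi_0: 3, chi_1: 0, chi_2: 1, chi_3: 1, chi_4: 3.

Derivation: Use <chi_rho, chi> = (1/|G|) sum_C |C| * chi_rho(C) * conj(chi(C)) with |G| = 5 for each irreducible chi in the table:
  <chi_rho, chi_0> = (1/5)[1*(8)*conj(1) + 1*(3 + 3*exp(-2*I*pi/5) + exp(-4*I*pi/5) + exp(4*I*pi/5))*conj(1) + 1*(3 + 3*exp(-4*I*pi/5) + exp(-2*I*pi/5) + exp(2*I*pi/5))*conj(1) + 1*(3 + exp(-2*I*pi/5) + exp(2*I*pi/5) + 3*exp(4*I*pi/5))*conj(1) + 1*(3 + exp(-4*I*pi/5) + exp(4*I*pi/5) + 3*exp(2*I*pi/5))*conj(1)]
      = (1/5)[(8) + (3 + 3*exp(-2*I*pi/5) + exp(-4*I*pi/5) + exp(4*I*pi/5)) + (3 + 3*exp(-4*I*pi/5) + exp(-2*I*pi/5) + exp(2*I*pi/5)) + (3 + exp(-2*I*pi/5) + exp(2*I*pi/5) + 3*exp(4*I*pi/5)) + (3 + exp(-4*I*pi/5) + exp(4*I*pi/5) + 3*exp(2*I*pi/5))] = 15/5 = 3
  <chi_rho, chi_1> = (1/5)[1*(8)*conj(1) + 1*(3 + 3*exp(-2*I*pi/5) + exp(-4*I*pi/5) + exp(4*I*pi/5))*conj(exp(2*I*pi/5)) + 1*(3 + 3*exp(-4*I*pi/5) + exp(-2*I*pi/5) + exp(2*I*pi/5))*conj(exp(4*I*pi/5)) + 1*(3 + exp(-2*I*pi/5) + exp(2*I*pi/5) + 3*exp(4*I*pi/5))*conj(exp(-4*I*pi/5)) + 1*(3 + exp(-4*I*pi/5) + exp(4*I*pi/5) + 3*exp(2*I*pi/5))*conj(exp(-2*I*pi/5))]
      = (1/5)[(8) + (3*exp(-2*I*pi/5) + 3*exp(-4*I*pi/5) + exp(4*I*pi/5) + exp(2*I*pi/5)) + (3*exp(-4*I*pi/5) + exp(-2*I*pi/5) + exp(4*I*pi/5) + 3*exp(2*I*pi/5)) + (3*exp(-2*I*pi/5) + exp(-4*I*pi/5) + exp(2*I*pi/5) + 3*exp(4*I*pi/5)) + (exp(-2*I*pi/5) + exp(-4*I*pi/5) + 3*exp(4*I*pi/5) + 3*exp(2*I*pi/5))] = 0/5 = 0
  <chi_rho, chi_2> = (1/5)[1*(8)*conj(1) + 1*(3 + 3*exp(-2*I*pi/5) + exp(-4*I*pi/5) + exp(4*I*pi/5))*conj(exp(4*I*pi/5)) + 1*(3 + 3*exp(-4*I*pi/5) + exp(-2*I*pi/5) + exp(2*I*pi/5))*conj(exp(-2*I*pi/5)) + 1*(3 + exp(-2*I*pi/5) + exp(2*I*pi/5) + 3*exp(4*I*pi/5))*conj(exp(2*I*pi/5)) + 1*(3 + exp(-4*I*pi/5) + exp(4*I*pi/5) + 3*exp(2*I*pi/5))*conj(exp(-4*I*pi/5))]
      = (1/5)[(8) + (1 + 3*exp(-4*I*pi/5) + exp(2*I*pi/5) + 3*exp(4*I*pi/5)) + (1 + 3*exp(-2*I*pi/5) + exp(4*I*pi/5) + 3*exp(2*I*pi/5)) + (1 + 3*exp(-2*I*pi/5) + exp(-4*I*pi/5) + 3*exp(2*I*pi/5)) + (1 + 3*exp(-4*I*pi/5) + exp(-2*I*pi/5) + 3*exp(4*I*pi/5))] = 5/5 = 1
  <chi_rho, chi_3> = (1/5)[1*(8)*conj(1) + 1*(3 + 3*exp(-2*I*pi/5) + exp(-4*I*pi/5) + exp(4*I*pi/5))*conj(exp(-4*I*pi/5)) + 1*(3 + 3*exp(-4*I*pi/5) + exp(-2*I*pi/5) + exp(2*I*pi/5))*conj(exp(2*I*pi/5)) + 1*(3 + exp(-2*I*pi/5) + exp(2*I*pi/5) + 3*exp(4*I*pi/5))*conj(exp(-2*I*pi/5)) + 1*(3 + exp(-4*I*pi/5) + exp(4*I*pi/5) + 3*exp(2*I*pi/5))*conj(exp(4*I*pi/5))]
      = (1/5)[(8) + (1 + exp(-2*I*pi/5) + 3*exp(4*I*pi/5) + 3*exp(2*I*pi/5)) + (1 + 3*exp(-2*I*pi/5) + exp(-4*I*pi/5) + 3*exp(4*I*pi/5)) + (1 + 3*exp(-4*I*pi/5) + exp(4*I*pi/5) + 3*exp(2*I*pi/5)) + (1 + 3*exp(-2*I*pi/5) + 3*exp(-4*I*pi/5) + exp(2*I*pi/5))] = 5/5 = 1
  <chi_rho, chi_4> = (1/5)[1*(8)*conj(1) + 1*(3 + 3*exp(-2*I*pi/5) + exp(-4*I*pi/5) + exp(4*I*pi/5))*conj(exp(-2*I*pi/5)) + 1*(3 + 3*exp(-4*I*pi/5) + exp(-2*I*pi/5) + exp(2*I*pi/5))*conj(exp(-4*I*pi/5)) + 1*(3 + exp(-2*I*pi/5) + exp(2*I*pi/5) + 3*exp(4*I*pi/5))*conj(exp(4*I*pi/5)) + 1*(3 + exp(-4*I*pi/5) + exp(4*I*pi/5) + 3*exp(2*I*pi/5))*conj(exp(2*I*pi/5))]
      = (1/5)[(8) + (3 + exp(-2*I*pi/5) + exp(-4*I*pi/5) + 3*exp(2*I*pi/5)) + (3 + exp(-4*I*pi/5) + exp(2*I*pi/5) + 3*exp(4*I*pi/5)) + (3 + 3*exp(-4*I*pi/5) + exp(-2*I*pi/5) + exp(4*I*pi/5)) + (3 + 3*exp(-2*I*pi/5) + exp(4*I*pi/5) + exp(2*I*pi/5))] = 15/5 = 3
(Exp terms are combined using exp(i*s)*conj(exp(i*t)) = exp(i*(s-t)), and sums of them are collapsed using the identity that for every m > 1 the m distinct m-th roots of unity sum to 0, e.g. 1 + exp(2*I*pi/3) + exp(-2*I*pi/3) = 0.)
Dimension check: dim(rho) = sum (mult * dim) = 3*1 + 0*1 + 1*1 + 1*1 + 3*1 = 8 = chi_rho(e) = 8.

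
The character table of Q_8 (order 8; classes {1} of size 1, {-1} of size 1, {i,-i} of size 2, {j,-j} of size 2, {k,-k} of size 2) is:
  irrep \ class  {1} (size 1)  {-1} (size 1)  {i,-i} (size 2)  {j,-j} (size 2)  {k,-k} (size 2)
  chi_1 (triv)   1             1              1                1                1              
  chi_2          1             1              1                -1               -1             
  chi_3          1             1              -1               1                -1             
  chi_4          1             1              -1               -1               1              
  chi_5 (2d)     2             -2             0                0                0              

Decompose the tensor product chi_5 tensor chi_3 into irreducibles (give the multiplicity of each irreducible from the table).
chi_5 tensor chi_3 = chi_5 (all other irreducibles have multiplicity 0).

Derivation: The character of a tensor product is the pointwise product (chi_5 * chi_3)(C) = chi_5(C) * chi_3(C):
  {1}: (2)*(1), {-1}: (-2)*(1), {i,-i}: (0)*(-1), {j,-j}: (0)*(1), {k,-k}: (0)*(-1)
so (chi_5 * chi_3) takes values
  {1} -> 2, {-1} -> -2, {i,-i} -> 0, {j,-j} -> 0, {k,-k} -> 0.
Now take the inner product of this character with each irreducible chi from the table, <chi_5*chi_3, chi> = (1/8) sum_C |C| (chi_5*chi_3)(C) conj(chi(C)):
  <chi_5*chi_3, chi_1> = (1/8)[1*(2)*conj(1) + 1*(-2)*conj(1) + 2*(0)*conj(1) + 2*(0)*conj(1) + 2*(0)*conj(1)]
      = (1/8)[(2) + (-2) + (0) + (0) + (0)] = 0/8 = 0
  <chi_5*chi_3, chi_2> = (1/8)[1*(2)*conj(1) + 1*(-2)*conj(1) + 2*(0)*conj(1) + 2*(0)*conj(-1) + 2*(0)*conj(-1)]
      = (1/8)[(2) + (-2) + (0) + (0) + (0)] = 0/8 = 0
  <chi_5*chi_3, chi_3> = (1/8)[1*(2)*conj(1) + 1*(-2)*conj(1) + 2*(0)*conj(-1) + 2*(0)*conj(1) + 2*(0)*conj(-1)]
      = (1/8)[(2) + (-2) + (0) + (0) + (0)] = 0/8 = 0
  <chi_5*chi_3, chi_4> = (1/8)[1*(2)*conj(1) + 1*(-2)*conj(1) + 2*(0)*conj(-1) + 2*(0)*conj(-1) + 2*(0)*conj(1)]
      = (1/8)[(2) + (-2) + (0) + (0) + (0)] = 0/8 = 0
  <chi_5*chi_3, chi_5> = (1/8)[1*(2)*conj(2) + 1*(-2)*conj(-2) + 2*(0)*conj(0) + 2*(0)*conj(0) + 2*(0)*conj(0)]
      = (1/8)[(4) + (4) + (0) + (0) + (0)] = 8/8 = 1
Hence the multiplicities are chi_5: 1. Dimension check: dim(chi_5)*dim(chi_3) = 2*1 = 2 and sum (mult * dim) = 1*2 = 2.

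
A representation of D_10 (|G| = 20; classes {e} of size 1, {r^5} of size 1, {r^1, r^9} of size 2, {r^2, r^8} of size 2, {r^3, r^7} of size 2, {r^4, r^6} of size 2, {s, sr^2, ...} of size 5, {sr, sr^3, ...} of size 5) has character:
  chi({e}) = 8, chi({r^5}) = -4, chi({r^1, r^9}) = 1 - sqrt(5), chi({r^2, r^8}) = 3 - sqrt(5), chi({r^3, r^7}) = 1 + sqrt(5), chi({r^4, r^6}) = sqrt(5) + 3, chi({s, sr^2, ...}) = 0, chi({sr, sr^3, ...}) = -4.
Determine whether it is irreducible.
Not irreducible (reducible): <chi, chi> = 12 > 1.

Proof sketch: <chi, chi> = (1/|G|) sum_C |C| * |chi(C)|^2 = (1/20)[1*|8|^2 + 1*|-4|^2 + 2*|1 - sqrt(5)|^2 + 2*|3 - sqrt(5)|^2 + 2*|1 + sqrt(5)|^2 + 2*|sqrt(5) + 3|^2 + 5*|0|^2 + 5*|-4|^2]
  = (1/20)[(64) + (16) + (12 - 4*sqrt(5)) + (28 - 12*sqrt(5)) + (4*sqrt(5) + 12) + (12*sqrt(5) + 28) + (0) + (80)] = 240/20 = 12.
A character is irreducible iff <chi, chi> = 1, so this representation is reducible.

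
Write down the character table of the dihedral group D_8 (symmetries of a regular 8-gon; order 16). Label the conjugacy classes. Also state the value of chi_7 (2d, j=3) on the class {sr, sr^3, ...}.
Conjugacy classes: {e} of size 1, {r^4} of size 1, {r^1, r^7} of size 2, {r^2, r^6} of size 2, {r^3, r^5} of size 2, {s, sr^2, ...} of size 4, {sr, sr^3, ...} of size 4.
Character table:
  irrep \ class              {e} (size 1)  {r^4} (size 1)  {r^1, r^7} (size 2)  {r^2, r^6} (size 2)  {r^3, r^5} (size 2)  {s, sr^2, ...} (size 4)  {sr, sr^3, ...} (size 4)
  chi_1 (triv)               1             1               1                    1                    1                    1                        1                       
  chi_2 (sign: r->1, s->-1)  1             1               1                    1                    1                    -1                       -1                      
  chi_3 (r->-1, s->1)        1             1               -1                   1                    -1                   1                        -1                      
  chi_4 (r->-1, s->-1)       1             1               -1                   1                    -1                   -1                       1                       
  chi_5 (2d, j=1)            2             -2              sqrt(2)              0                    -sqrt(2)             0                        0                       
  chi_6 (2d, j=2)            2             2               0                    -2                   0                    0                        0                       
  chi_7 (2d, j=3)            2             -2              -sqrt(2)             0                    sqrt(2)              0                        0                       

Spot check: chi_7 (2d, j=3) on {sr, sr^3, ...} = 0.

Details: D_8 has order 2*8 = 16 with 7 conjugacy classes, hence 7 irreducibles. Sum of squared dims 1 + 1 + 1 + 1 + 4 + 4 + 4 = 16 = |G|. Linear characters come from the abelianisation; the 2-dimensional irreps have character r^k -> 2*cos(2*pi*j*k/8), reflections -> 0.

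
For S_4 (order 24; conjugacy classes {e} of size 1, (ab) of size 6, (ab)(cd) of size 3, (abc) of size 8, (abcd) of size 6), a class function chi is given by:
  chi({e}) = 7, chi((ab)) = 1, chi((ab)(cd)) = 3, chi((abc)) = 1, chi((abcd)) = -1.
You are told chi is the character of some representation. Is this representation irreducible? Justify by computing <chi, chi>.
Not irreducible (reducible): <chi, chi> = 4 > 1.

<chi, chi> = (1/|G|) sum_C |C| * |chi(C)|^2 = (1/24)[1*|7|^2 + 6*|1|^2 + 3*|3|^2 + 8*|1|^2 + 6*|-1|^2]
  = (1/24)[(49) + (6) + (27) + (8) + (6)] = 96/24 = 4.
A character is irreducible iff <chi, chi> = 1, so this representation is reducible.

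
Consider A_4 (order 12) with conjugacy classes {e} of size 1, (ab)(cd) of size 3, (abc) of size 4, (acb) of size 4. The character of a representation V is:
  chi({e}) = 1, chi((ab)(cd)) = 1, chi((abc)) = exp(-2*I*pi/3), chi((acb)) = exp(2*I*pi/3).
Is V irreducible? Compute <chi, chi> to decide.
Irreducible: <chi, chi> = 1.

Argument: <chi, chi> = (1/|G|) sum_C |C| * |chi(C)|^2 = (1/12)[1*|1|^2 + 3*|1|^2 + 4*|exp(-2*I*pi/3)|^2 + 4*|exp(2*I*pi/3)|^2]
  = (1/12)[(1) + (3) + (4) + (4)] = 12/12 = 1.
(Exp terms are combined using exp(i*s)*conj(exp(i*t)) = exp(i*(s-t)), and sums of them are collapsed using the identity that for every m > 1 the m distinct m-th roots of unity sum to 0, e.g. 1 + exp(2*I*pi/3) + exp(-2*I*pi/3) = 0.)
A character is irreducible iff <chi, chi> = 1, so this representation is irreducible.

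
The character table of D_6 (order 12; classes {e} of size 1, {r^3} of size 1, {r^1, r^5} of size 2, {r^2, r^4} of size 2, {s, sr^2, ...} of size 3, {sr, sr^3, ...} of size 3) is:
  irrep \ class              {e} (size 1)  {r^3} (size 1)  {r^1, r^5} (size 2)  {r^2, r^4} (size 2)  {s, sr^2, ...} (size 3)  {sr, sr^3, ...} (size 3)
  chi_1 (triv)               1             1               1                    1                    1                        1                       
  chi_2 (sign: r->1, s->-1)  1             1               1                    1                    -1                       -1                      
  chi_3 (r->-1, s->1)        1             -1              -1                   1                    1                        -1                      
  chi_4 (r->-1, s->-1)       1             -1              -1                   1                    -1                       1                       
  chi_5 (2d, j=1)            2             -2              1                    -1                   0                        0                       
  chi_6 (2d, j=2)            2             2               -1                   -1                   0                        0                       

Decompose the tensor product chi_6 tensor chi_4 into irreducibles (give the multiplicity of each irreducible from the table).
chi_6 tensor chi_4 = chi_5 (all other irreducibles have multiplicity 0).

Reasoning: The character of a tensor product is the pointwise product (chi_6 * chi_4)(C) = chi_6(C) * chi_4(C):
  {e}: (2)*(1), {r^3}: (2)*(-1), {r^1, r^5}: (-1)*(-1), {r^2, r^4}: (-1)*(1), {s, sr^2, ...}: (0)*(-1), {sr, sr^3, ...}: (0)*(1)
so (chi_6 * chi_4) takes values
  {e} -> 2, {r^3} -> -2, {r^1, r^5} -> 1, {r^2, r^4} -> -1, {s, sr^2, ...} -> 0, {sr, sr^3, ...} -> 0.
Now take the inner product of this character with each irreducible chi from the table, <chi_6*chi_4, chi> = (1/12) sum_C |C| (chi_6*chi_4)(C) conj(chi(C)):
  <chi_6*chi_4, chi_1> = (1/12)[1*(2)*conj(1) + 1*(-2)*conj(1) + 2*(1)*conj(1) + 2*(-1)*conj(1) + 3*(0)*conj(1) + 3*(0)*conj(1)]
      = (1/12)[(2) + (-2) + (2) + (-2) + (0) + (0)] = 0/12 = 0
  <chi_6*chi_4, chi_2> = (1/12)[1*(2)*conj(1) + 1*(-2)*conj(1) + 2*(1)*conj(1) + 2*(-1)*conj(1) + 3*(0)*conj(-1) + 3*(0)*conj(-1)]
      = (1/12)[(2) + (-2) + (2) + (-2) + (0) + (0)] = 0/12 = 0
  <chi_6*chi_4, chi_3> = (1/12)[1*(2)*conj(1) + 1*(-2)*conj(-1) + 2*(1)*conj(-1) + 2*(-1)*conj(1) + 3*(0)*conj(1) + 3*(0)*conj(-1)]
      = (1/12)[(2) + (2) + (-2) + (-2) + (0) + (0)] = 0/12 = 0
  <chi_6*chi_4, chi_4> = (1/12)[1*(2)*conj(1) + 1*(-2)*conj(-1) + 2*(1)*conj(-1) + 2*(-1)*conj(1) + 3*(0)*conj(-1) + 3*(0)*conj(1)]
      = (1/12)[(2) + (2) + (-2) + (-2) + (0) + (0)] = 0/12 = 0
  <chi_6*chi_4, chi_5> = (1/12)[1*(2)*conj(2) + 1*(-2)*conj(-2) + 2*(1)*conj(1) + 2*(-1)*conj(-1) + 3*(0)*conj(0) + 3*(0)*conj(0)]
      = (1/12)[(4) + (4) + (2) + (2) + (0) + (0)] = 12/12 = 1
  <chi_6*chi_4, chi_6> = (1/12)[1*(2)*conj(2) + 1*(-2)*conj(2) + 2*(1)*conj(-1) + 2*(-1)*conj(-1) + 3*(0)*conj(0) + 3*(0)*conj(0)]
      = (1/12)[(4) + (-4) + (-2) + (2) + (0) + (0)] = 0/12 = 0
Hence the multiplicities are chi_5: 1. Dimension check: dim(chi_6)*dim(chi_4) = 2*1 = 2 and sum (mult * dim) = 1*2 = 2.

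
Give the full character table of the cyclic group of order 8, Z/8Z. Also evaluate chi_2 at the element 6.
Character table of Z/8Z (irreps indexed chi_0,...,chi_7 with chi_k(m) = zeta_8^(k*m), zeta_8 = exp(2*pi*i/8)):
  irrep \ class  {0} (size 1)  {1} (size 1)    {2} (size 1)  {3} (size 1)    {4} (size 1)  {5} (size 1)    {6} (size 1)  {7} (size 1)  
  chi_0          1             1               1             1               1             1               1             1             
  chi_1          1             exp(I*pi/4)     I             exp(3*I*pi/4)   -1            exp(-3*I*pi/4)  -I            exp(-I*pi/4)  
  chi_2          1             I               -1            -I              1             I               -1            -I            
  chi_3          1             exp(3*I*pi/4)   -I            exp(I*pi/4)     -1            exp(-I*pi/4)    I             exp(-3*I*pi/4)
  chi_4          1             -1              1             -1              1             -1              1             -1            
  chi_5          1             exp(-3*I*pi/4)  I             exp(-I*pi/4)    -1            exp(I*pi/4)     -I            exp(3*I*pi/4) 
  chi_6          1             -I              -1            I               1             -I              -1            I             
  chi_7          1             exp(-I*pi/4)    -I            exp(-3*I*pi/4)  -1            exp(3*I*pi/4)   I             exp(I*pi/4)   

Spot check: chi_2(6) = zeta_8^(2*6) = zeta_8^12 = -1.

Reasoning: Z/8Z is abelian, so all 8 irreducible complex representations are 1-dimensional. They are given by chi_k(m) = zeta_8^(k*m) for k = 0,...,7. Row orthogonality: sum_m chi_k(m) conj(chi_l(m)) = 8 * [k = l].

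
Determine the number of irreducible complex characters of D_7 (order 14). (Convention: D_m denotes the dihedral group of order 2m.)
5

Reasoning: The number of irreducible complex representations of a finite group equals its number of conjugacy classes. D_7 has 5 conjugacy classes ((n+3)/2 for n odd), so D_7 (order 14) has exactly 5 irreducible complex representations.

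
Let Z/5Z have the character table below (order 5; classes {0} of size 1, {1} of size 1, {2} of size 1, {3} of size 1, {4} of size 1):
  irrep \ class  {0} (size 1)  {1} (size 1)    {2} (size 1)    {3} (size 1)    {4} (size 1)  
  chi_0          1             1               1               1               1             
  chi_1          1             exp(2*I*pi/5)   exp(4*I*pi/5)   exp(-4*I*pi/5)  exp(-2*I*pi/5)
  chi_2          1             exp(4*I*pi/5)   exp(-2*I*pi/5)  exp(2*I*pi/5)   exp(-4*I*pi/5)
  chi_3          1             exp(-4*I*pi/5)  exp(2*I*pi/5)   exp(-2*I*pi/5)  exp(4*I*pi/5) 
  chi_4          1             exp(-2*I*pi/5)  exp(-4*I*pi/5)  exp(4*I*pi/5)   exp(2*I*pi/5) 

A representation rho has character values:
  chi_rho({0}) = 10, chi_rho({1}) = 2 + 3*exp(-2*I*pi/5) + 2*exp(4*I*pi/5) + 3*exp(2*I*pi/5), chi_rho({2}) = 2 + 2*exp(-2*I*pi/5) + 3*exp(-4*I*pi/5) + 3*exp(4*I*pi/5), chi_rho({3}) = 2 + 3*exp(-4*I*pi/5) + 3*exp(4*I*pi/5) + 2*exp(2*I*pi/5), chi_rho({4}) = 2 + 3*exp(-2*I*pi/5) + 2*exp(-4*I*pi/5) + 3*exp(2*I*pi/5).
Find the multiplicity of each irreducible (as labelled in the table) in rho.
Multiplicities: chi_0: 2, chi_1: 3, chi_2: 2, chi_3: 0, chi_4: 3.

Use <chi_rho, chi> = (1/|G|) sum_C |C| * chi_rho(C) * conj(chi(C)) with |G| = 5 for each irreducible chi in the table:
  <chi_rho, chi_0> = (1/5)[1*(10)*conj(1) + 1*(2 + 3*exp(-2*I*pi/5) + 2*exp(4*I*pi/5) + 3*exp(2*I*pi/5))*conj(1) + 1*(2 + 2*exp(-2*I*pi/5) + 3*exp(-4*I*pi/5) + 3*exp(4*I*pi/5))*conj(1) + 1*(2 + 3*exp(-4*I*pi/5) + 3*exp(4*I*pi/5) + 2*exp(2*I*pi/5))*conj(1) + 1*(2 + 3*exp(-2*I*pi/5) + 2*exp(-4*I*pi/5) + 3*exp(2*I*pi/5))*conj(1)]
      = (1/5)[(10) + (2 + 3*exp(-2*I*pi/5) + 2*exp(4*I*pi/5) + 3*exp(2*I*pi/5)) + (2 + 2*exp(-2*I*pi/5) + 3*exp(-4*I*pi/5) + 3*exp(4*I*pi/5)) + (2 + 3*exp(-4*I*pi/5) + 3*exp(4*I*pi/5) + 2*exp(2*I*pi/5)) + (2 + 3*exp(-2*I*pi/5) + 2*exp(-4*I*pi/5) + 3*exp(2*I*pi/5))] = 10/5 = 2
  <chi_rho, chi_1> = (1/5)[1*(10)*conj(1) + 1*(2 + 3*exp(-2*I*pi/5) + 2*exp(4*I*pi/5) + 3*exp(2*I*pi/5))*conj(exp(2*I*pi/5)) + 1*(2 + 2*exp(-2*I*pi/5) + 3*exp(-4*I*pi/5) + 3*exp(4*I*pi/5))*conj(exp(4*I*pi/5)) + 1*(2 + 3*exp(-4*I*pi/5) + 3*exp(4*I*pi/5) + 2*exp(2*I*pi/5))*conj(exp(-4*I*pi/5)) + 1*(2 + 3*exp(-2*I*pi/5) + 2*exp(-4*I*pi/5) + 3*exp(2*I*pi/5))*conj(exp(-2*I*pi/5))]
      = (1/5)[(10) + (3 + 2*exp(-2*I*pi/5) + 3*exp(-4*I*pi/5) + 2*exp(2*I*pi/5)) + (3 + 2*exp(-4*I*pi/5) + 2*exp(4*I*pi/5) + 3*exp(2*I*pi/5)) + (3 + 3*exp(-2*I*pi/5) + 2*exp(-4*I*pi/5) + 2*exp(4*I*pi/5)) + (3 + 2*exp(-2*I*pi/5) + 3*exp(4*I*pi/5) + 2*exp(2*I*pi/5))] = 15/5 = 3
  <chi_rho, chi_2> = (1/5)[1*(10)*conj(1) + 1*(2 + 3*exp(-2*I*pi/5) + 2*exp(4*I*pi/5) + 3*exp(2*I*pi/5))*conj(exp(4*I*pi/5)) + 1*(2 + 2*exp(-2*I*pi/5) + 3*exp(-4*I*pi/5) + 3*exp(4*I*pi/5))*conj(exp(-2*I*pi/5)) + 1*(2 + 3*exp(-4*I*pi/5) + 3*exp(4*I*pi/5) + 2*exp(2*I*pi/5))*conj(exp(2*I*pi/5)) + 1*(2 + 3*exp(-2*I*pi/5) + 2*exp(-4*I*pi/5) + 3*exp(2*I*pi/5))*conj(exp(-4*I*pi/5))]
      = (1/5)[(10) + (2 + 3*exp(-2*I*pi/5) + 2*exp(-4*I*pi/5) + 3*exp(4*I*pi/5)) + (2 + 3*exp(-2*I*pi/5) + 3*exp(-4*I*pi/5) + 2*exp(2*I*pi/5)) + (2 + 2*exp(-2*I*pi/5) + 3*exp(4*I*pi/5) + 3*exp(2*I*pi/5)) + (2 + 3*exp(-4*I*pi/5) + 2*exp(4*I*pi/5) + 3*exp(2*I*pi/5))] = 10/5 = 2
  <chi_rho, chi_3> = (1/5)[1*(10)*conj(1) + 1*(2 + 3*exp(-2*I*pi/5) + 2*exp(4*I*pi/5) + 3*exp(2*I*pi/5))*conj(exp(-4*I*pi/5)) + 1*(2 + 2*exp(-2*I*pi/5) + 3*exp(-4*I*pi/5) + 3*exp(4*I*pi/5))*conj(exp(2*I*pi/5)) + 1*(2 + 3*exp(-4*I*pi/5) + 3*exp(4*I*pi/5) + 2*exp(2*I*pi/5))*conj(exp(-2*I*pi/5)) + 1*(2 + 3*exp(-2*I*pi/5) + 2*exp(-4*I*pi/5) + 3*exp(2*I*pi/5))*conj(exp(4*I*pi/5))]
      = (1/5)[(10) + (2*exp(-2*I*pi/5) + 3*exp(-4*I*pi/5) + 2*exp(4*I*pi/5) + 3*exp(2*I*pi/5)) + (2*exp(-2*I*pi/5) + 2*exp(-4*I*pi/5) + 3*exp(4*I*pi/5) + 3*exp(2*I*pi/5)) + (3*exp(-2*I*pi/5) + 3*exp(-4*I*pi/5) + 2*exp(4*I*pi/5) + 2*exp(2*I*pi/5)) + (3*exp(-2*I*pi/5) + 2*exp(-4*I*pi/5) + 3*exp(4*I*pi/5) + 2*exp(2*I*pi/5))] = 0/5 = 0
  <chi_rho, chi_4> = (1/5)[1*(10)*conj(1) + 1*(2 + 3*exp(-2*I*pi/5) + 2*exp(4*I*pi/5) + 3*exp(2*I*pi/5))*conj(exp(-2*I*pi/5)) + 1*(2 + 2*exp(-2*I*pi/5) + 3*exp(-4*I*pi/5) + 3*exp(4*I*pi/5))*conj(exp(-4*I*pi/5)) + 1*(2 + 3*exp(-4*I*pi/5) + 3*exp(4*I*pi/5) + 2*exp(2*I*pi/5))*conj(exp(4*I*pi/5)) + 1*(2 + 3*exp(-2*I*pi/5) + 2*exp(-4*I*pi/5) + 3*exp(2*I*pi/5))*conj(exp(2*I*pi/5))]
      = (1/5)[(10) + (3 + 2*exp(-4*I*pi/5) + 3*exp(4*I*pi/5) + 2*exp(2*I*pi/5)) + (3 + 3*exp(-2*I*pi/5) + 2*exp(4*I*pi/5) + 2*exp(2*I*pi/5)) + (3 + 2*exp(-2*I*pi/5) + 2*exp(-4*I*pi/5) + 3*exp(2*I*pi/5)) + (3 + 2*exp(-2*I*pi/5) + 3*exp(-4*I*pi/5) + 2*exp(4*I*pi/5))] = 15/5 = 3
(Exp terms are combined using exp(i*s)*conj(exp(i*t)) = exp(i*(s-t)), and sums of them are collapsed using the identity that for every m > 1 the m distinct m-th roots of unity sum to 0, e.g. 1 + exp(2*I*pi/3) + exp(-2*I*pi/3) = 0.)
Dimension check: dim(rho) = sum (mult * dim) = 2*1 + 3*1 + 2*1 + 0*1 + 3*1 = 10 = chi_rho(e) = 10.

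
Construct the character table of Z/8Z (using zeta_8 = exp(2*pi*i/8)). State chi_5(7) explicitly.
Character table of Z/8Z (irreps indexed chi_0,...,chi_7 with chi_k(m) = zeta_8^(k*m), zeta_8 = exp(2*pi*i/8)):
  irrep \ class  {0} (size 1)  {1} (size 1)    {2} (size 1)  {3} (size 1)    {4} (size 1)  {5} (size 1)    {6} (size 1)  {7} (size 1)  
  chi_0          1             1               1             1               1             1               1             1             
  chi_1          1             exp(I*pi/4)     I             exp(3*I*pi/4)   -1            exp(-3*I*pi/4)  -I            exp(-I*pi/4)  
  chi_2          1             I               -1            -I              1             I               -1            -I            
  chi_3          1             exp(3*I*pi/4)   -I            exp(I*pi/4)     -1            exp(-I*pi/4)    I             exp(-3*I*pi/4)
  chi_4          1             -1              1             -1              1             -1              1             -1            
  chi_5          1             exp(-3*I*pi/4)  I             exp(-I*pi/4)    -1            exp(I*pi/4)     -I            exp(3*I*pi/4) 
  chi_6          1             -I              -1            I               1             -I              -1            I             
  chi_7          1             exp(-I*pi/4)    -I            exp(-3*I*pi/4)  -1            exp(3*I*pi/4)   I             exp(I*pi/4)   

Spot check: chi_5(7) = zeta_8^(5*7) = zeta_8^35 = exp(3*I*pi/4).

Proof sketch: Z/8Z is abelian, so all 8 irreducible complex representations are 1-dimensional. They are given by chi_k(m) = zeta_8^(k*m) for k = 0,...,7. Row orthogonality: sum_m chi_k(m) conj(chi_l(m)) = 8 * [k = l].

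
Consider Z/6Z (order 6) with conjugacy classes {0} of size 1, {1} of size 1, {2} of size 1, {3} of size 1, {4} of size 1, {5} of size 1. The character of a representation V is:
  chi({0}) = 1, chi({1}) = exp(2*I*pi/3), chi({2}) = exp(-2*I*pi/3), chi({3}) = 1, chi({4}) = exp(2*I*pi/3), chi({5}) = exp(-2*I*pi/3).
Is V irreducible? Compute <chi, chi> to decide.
Irreducible: <chi, chi> = 1.

Proof sketch: <chi, chi> = (1/|G|) sum_C |C| * |chi(C)|^2 = (1/6)[1*|1|^2 + 1*|exp(2*I*pi/3)|^2 + 1*|exp(-2*I*pi/3)|^2 + 1*|1|^2 + 1*|exp(2*I*pi/3)|^2 + 1*|exp(-2*I*pi/3)|^2]
  = (1/6)[(1) + (1) + (1) + (1) + (1) + (1)] = 6/6 = 1.
(Exp terms are combined using exp(i*s)*conj(exp(i*t)) = exp(i*(s-t)), and sums of them are collapsed using the identity that for every m > 1 the m distinct m-th roots of unity sum to 0, e.g. 1 + exp(2*I*pi/3) + exp(-2*I*pi/3) = 0.)
A character is irreducible iff <chi, chi> = 1, so this representation is irreducible.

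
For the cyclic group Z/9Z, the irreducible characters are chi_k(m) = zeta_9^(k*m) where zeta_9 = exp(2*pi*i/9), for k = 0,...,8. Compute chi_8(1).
chi_8(1) = zeta_9^8 = exp(-2*I*pi/9)

Proof sketch: chi_8(1) = zeta_9^(8*1) = zeta_9^8. Since zeta_9^9 = 1, this equals zeta_9^8 = exp(2*pi*i*8/9) = exp(-2*I*pi/9).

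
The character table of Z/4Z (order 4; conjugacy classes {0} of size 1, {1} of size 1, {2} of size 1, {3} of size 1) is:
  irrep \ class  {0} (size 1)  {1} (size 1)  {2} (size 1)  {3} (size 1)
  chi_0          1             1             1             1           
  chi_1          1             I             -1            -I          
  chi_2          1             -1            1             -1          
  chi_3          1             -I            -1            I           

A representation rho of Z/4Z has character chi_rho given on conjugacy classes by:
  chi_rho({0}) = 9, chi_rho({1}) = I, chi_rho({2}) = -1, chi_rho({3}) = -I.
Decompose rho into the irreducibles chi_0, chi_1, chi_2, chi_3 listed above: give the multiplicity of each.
Multiplicities: chi_0: 2, chi_1: 3, chi_2: 2, chi_3: 2.

Proof sketch: Use <chi_rho, chi> = (1/|G|) sum_C |C| * chi_rho(C) * conj(chi(C)) with |G| = 4 for each irreducible chi in the table:
  <chi_rho, chi_0> = (1/4)[1*(9)*conj(1) + 1*(I)*conj(1) + 1*(-1)*conj(1) + 1*(-I)*conj(1)]
      = (1/4)[(9) + (I) + (-1) + (-I)] = 8/4 = 2
  <chi_rho, chi_1> = (1/4)[1*(9)*conj(1) + 1*(I)*conj(I) + 1*(-1)*conj(-1) + 1*(-I)*conj(-I)]
      = (1/4)[(9) + (1) + (1) + (1)] = 12/4 = 3
  <chi_rho, chi_2> = (1/4)[1*(9)*conj(1) + 1*(I)*conj(-1) + 1*(-1)*conj(1) + 1*(-I)*conj(-1)]
      = (1/4)[(9) + (-I) + (-1) + (I)] = 8/4 = 2
  <chi_rho, chi_3> = (1/4)[1*(9)*conj(1) + 1*(I)*conj(-I) + 1*(-1)*conj(-1) + 1*(-I)*conj(I)]
      = (1/4)[(9) + (-1) + (1) + (-1)] = 8/4 = 2
(Exp terms are combined using exp(i*s)*conj(exp(i*t)) = exp(i*(s-t)), and sums of them are collapsed using the identity that for every m > 1 the m distinct m-th roots of unity sum to 0, e.g. 1 + exp(2*I*pi/3) + exp(-2*I*pi/3) = 0.)
Dimension check: dim(rho) = sum (mult * dim) = 2*1 + 3*1 + 2*1 + 2*1 = 9 = chi_rho(e) = 9.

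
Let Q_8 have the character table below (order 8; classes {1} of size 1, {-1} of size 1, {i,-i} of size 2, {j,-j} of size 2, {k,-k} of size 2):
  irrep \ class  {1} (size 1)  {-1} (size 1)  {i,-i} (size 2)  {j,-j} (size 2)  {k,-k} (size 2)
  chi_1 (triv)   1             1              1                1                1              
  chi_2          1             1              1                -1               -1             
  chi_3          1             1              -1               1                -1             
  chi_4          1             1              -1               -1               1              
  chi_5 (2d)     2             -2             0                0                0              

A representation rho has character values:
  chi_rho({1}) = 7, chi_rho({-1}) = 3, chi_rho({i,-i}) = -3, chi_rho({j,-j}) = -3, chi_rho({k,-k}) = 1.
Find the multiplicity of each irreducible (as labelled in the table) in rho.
Multiplicities: chi_1: 0, chi_2: 1, chi_3: 1, chi_4: 3, chi_5: 1.

Use <chi_rho, chi> = (1/|G|) sum_C |C| * chi_rho(C) * conj(chi(C)) with |G| = 8 for each irreducible chi in the table:
  <chi_rho, chi_1> = (1/8)[1*(7)*conj(1) + 1*(3)*conj(1) + 2*(-3)*conj(1) + 2*(-3)*conj(1) + 2*(1)*conj(1)]
      = (1/8)[(7) + (3) + (-6) + (-6) + (2)] = 0/8 = 0
  <chi_rho, chi_2> = (1/8)[1*(7)*conj(1) + 1*(3)*conj(1) + 2*(-3)*conj(1) + 2*(-3)*conj(-1) + 2*(1)*conj(-1)]
      = (1/8)[(7) + (3) + (-6) + (6) + (-2)] = 8/8 = 1
  <chi_rho, chi_3> = (1/8)[1*(7)*conj(1) + 1*(3)*conj(1) + 2*(-3)*conj(-1) + 2*(-3)*conj(1) + 2*(1)*conj(-1)]
      = (1/8)[(7) + (3) + (6) + (-6) + (-2)] = 8/8 = 1
  <chi_rho, chi_4> = (1/8)[1*(7)*conj(1) + 1*(3)*conj(1) + 2*(-3)*conj(-1) + 2*(-3)*conj(-1) + 2*(1)*conj(1)]
      = (1/8)[(7) + (3) + (6) + (6) + (2)] = 24/8 = 3
  <chi_rho, chi_5> = (1/8)[1*(7)*conj(2) + 1*(3)*conj(-2) + 2*(-3)*conj(0) + 2*(-3)*conj(0) + 2*(1)*conj(0)]
      = (1/8)[(14) + (-6) + (0) + (0) + (0)] = 8/8 = 1
Dimension check: dim(rho) = sum (mult * dim) = 0*1 + 1*1 + 1*1 + 3*1 + 1*2 = 7 = chi_rho(e) = 7.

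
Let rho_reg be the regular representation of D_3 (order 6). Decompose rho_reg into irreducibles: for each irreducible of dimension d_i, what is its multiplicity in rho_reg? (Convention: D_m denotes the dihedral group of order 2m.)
Each irreducible V_i of dimension d_i appears with multiplicity d_i, i.e. rho_reg = (direct sum over all irreducibles V_i) d_i V_i. The irreducible dimensions for D_3 are 1, 1, 2: 2 irreducibles of dimension 1, each with multiplicity 1; 1 irreducible of dimension 2, with multiplicity 2. Total dimension 2*1*1 + 1*2*2 = 6 = |G|.

Reasoning: General theorem: in the regular representation of a finite group G, each irreducible appears with multiplicity equal to its dimension. Check: dim(rho_reg) = sum d_i^2 = 1 + 1 + 4 = 6 = |G|.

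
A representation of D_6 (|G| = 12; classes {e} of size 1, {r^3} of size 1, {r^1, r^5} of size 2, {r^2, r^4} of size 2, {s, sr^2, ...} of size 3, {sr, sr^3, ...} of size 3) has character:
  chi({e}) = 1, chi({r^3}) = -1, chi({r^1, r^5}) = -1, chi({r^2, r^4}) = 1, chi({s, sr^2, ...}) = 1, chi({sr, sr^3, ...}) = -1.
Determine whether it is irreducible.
Irreducible: <chi, chi> = 1.

Explanation: <chi, chi> = (1/|G|) sum_C |C| * |chi(C)|^2 = (1/12)[1*|1|^2 + 1*|-1|^2 + 2*|-1|^2 + 2*|1|^2 + 3*|1|^2 + 3*|-1|^2]
  = (1/12)[(1) + (1) + (2) + (2) + (3) + (3)] = 12/12 = 1.
A character is irreducible iff <chi, chi> = 1, so this representation is irreducible.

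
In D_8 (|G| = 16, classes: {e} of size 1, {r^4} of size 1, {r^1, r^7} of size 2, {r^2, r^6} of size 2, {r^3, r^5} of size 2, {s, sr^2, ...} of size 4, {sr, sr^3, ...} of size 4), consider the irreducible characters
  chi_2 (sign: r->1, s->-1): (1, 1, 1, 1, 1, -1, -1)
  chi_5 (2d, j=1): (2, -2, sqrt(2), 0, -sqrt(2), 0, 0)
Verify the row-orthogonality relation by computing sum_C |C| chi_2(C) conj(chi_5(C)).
Sum = 0; so <chi_2, chi_5> = 0 (distinct irreducibles are orthogonal).

Details: Compute term by term over conjugacy classes (|C| * chi_2(C) * conj(chi_5(C))):
  1*(1)*conj(2) + 1*(1)*conj(-2) + 2*(1)*conj(sqrt(2)) + 2*(1)*conj(0) + 2*(1)*conj(-sqrt(2)) + 4*(-1)*conj(0) + 4*(-1)*conj(0)
  = (2) + (-2) + (2*sqrt(2)) + (0) + (-2*sqrt(2)) + (0) + (0)
  = 0.
Dividing by |G| = 16 gives 0/16 = 0, matching the row-orthogonality relation <chi_2, chi_5> = [chi_2 = chi_5].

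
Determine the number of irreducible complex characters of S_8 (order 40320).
22

Details: The number of irreducible complex representations of a finite group equals its number of conjugacy classes. Conjugacy classes in S_8 correspond to cycle types, i.e. partitions of 8; there are p(8) = 22 of them, so S_8 (order 40320) has exactly 22 irreducible complex representations.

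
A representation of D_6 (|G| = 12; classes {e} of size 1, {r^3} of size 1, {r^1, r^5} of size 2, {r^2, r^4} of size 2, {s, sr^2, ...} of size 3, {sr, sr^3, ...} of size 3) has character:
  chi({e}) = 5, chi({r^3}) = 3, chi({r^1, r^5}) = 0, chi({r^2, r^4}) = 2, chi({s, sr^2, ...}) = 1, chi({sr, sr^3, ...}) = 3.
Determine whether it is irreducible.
Not irreducible (reducible): <chi, chi> = 6 > 1.

<chi, chi> = (1/|G|) sum_C |C| * |chi(C)|^2 = (1/12)[1*|5|^2 + 1*|3|^2 + 2*|0|^2 + 2*|2|^2 + 3*|1|^2 + 3*|3|^2]
  = (1/12)[(25) + (9) + (0) + (8) + (3) + (27)] = 72/12 = 6.
A character is irreducible iff <chi, chi> = 1, so this representation is reducible.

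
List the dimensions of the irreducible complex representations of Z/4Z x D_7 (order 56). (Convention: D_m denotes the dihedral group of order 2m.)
Dimensions: 1, 1, 1, 1, 1, 1, 1, 1, 2, 2, 2, 2, 2, 2, 2, 2, 2, 2, 2, 2

Justification: There are 20 irreducibles (= number of conjugacy classes). Their dimensions d_i satisfy sum d_i^2 = |G| = 56: 1 + 1 + 1 + 1 + 1 + 1 + 1 + 1 + 4 + 4 + 4 + 4 + 4 + 4 + 4 + 4 + 4 + 4 + 4 + 4 = 56. (For the product with Z/4Z: each of the 4 1-dim characters of Z/4Z tensors with each irrep of D_7, giving 4 copies of each D_7-dimension.)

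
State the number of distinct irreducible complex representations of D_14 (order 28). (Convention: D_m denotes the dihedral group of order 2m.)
10

Argument: The number of irreducible complex representations of a finite group equals its number of conjugacy classes. D_14 has 10 conjugacy classes (n/2 + 3 for n even), so D_14 (order 28) has exactly 10 irreducible complex representations.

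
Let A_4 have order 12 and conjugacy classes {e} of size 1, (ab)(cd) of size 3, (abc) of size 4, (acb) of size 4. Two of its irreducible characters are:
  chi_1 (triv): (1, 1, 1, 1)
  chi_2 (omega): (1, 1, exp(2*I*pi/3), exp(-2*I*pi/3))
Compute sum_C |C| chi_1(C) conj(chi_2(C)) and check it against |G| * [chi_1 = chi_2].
Sum = 0; so <chi_1, chi_2> = 0 (distinct irreducibles are orthogonal).

Derivation: Compute term by term over conjugacy classes (|C| * chi_1(C) * conj(chi_2(C))):
  1*(1)*conj(1) + 3*(1)*conj(1) + 4*(1)*conj(exp(2*I*pi/3)) + 4*(1)*conj(exp(-2*I*pi/3))
  = (1) + (3) + (4*exp(-2*I*pi/3)) + (4*exp(2*I*pi/3))
  = 0.
(Exp terms are combined using exp(i*s)*conj(exp(i*t)) = exp(i*(s-t)), and sums of them are collapsed using the identity that for every m > 1 the m distinct m-th roots of unity sum to 0, e.g. 1 + exp(2*I*pi/3) + exp(-2*I*pi/3) = 0.)
Dividing by |G| = 12 gives 0/12 = 0, matching the row-orthogonality relation <chi_1, chi_2> = [chi_1 = chi_2].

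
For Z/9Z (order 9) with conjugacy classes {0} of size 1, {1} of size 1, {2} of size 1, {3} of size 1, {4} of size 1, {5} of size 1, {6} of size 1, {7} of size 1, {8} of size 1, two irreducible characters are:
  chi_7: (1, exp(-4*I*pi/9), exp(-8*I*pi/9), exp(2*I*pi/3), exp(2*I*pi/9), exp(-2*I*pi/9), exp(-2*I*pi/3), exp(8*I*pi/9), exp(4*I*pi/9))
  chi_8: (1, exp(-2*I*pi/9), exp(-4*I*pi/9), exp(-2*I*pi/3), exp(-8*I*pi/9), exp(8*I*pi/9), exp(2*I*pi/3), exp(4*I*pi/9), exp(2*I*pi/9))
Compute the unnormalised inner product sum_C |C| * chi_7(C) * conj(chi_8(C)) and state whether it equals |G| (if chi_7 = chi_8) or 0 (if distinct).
Sum = 0; so <chi_7, chi_8> = 0 (distinct irreducibles are orthogonal).

Working: Compute term by term over conjugacy classes (|C| * chi_7(C) * conj(chi_8(C))):
  1*(1)*conj(1) + 1*(exp(-4*I*pi/9))*conj(exp(-2*I*pi/9)) + 1*(exp(-8*I*pi/9))*conj(exp(-4*I*pi/9)) + 1*(exp(2*I*pi/3))*conj(exp(-2*I*pi/3)) + 1*(exp(2*I*pi/9))*conj(exp(-8*I*pi/9)) + 1*(exp(-2*I*pi/9))*conj(exp(8*I*pi/9)) + 1*(exp(-2*I*pi/3))*conj(exp(2*I*pi/3)) + 1*(exp(8*I*pi/9))*conj(exp(4*I*pi/9)) + 1*(exp(4*I*pi/9))*conj(exp(2*I*pi/9))
  = (1) + (exp(-2*I*pi/9)) + (exp(-4*I*pi/9)) + (exp(-2*I*pi/3)) + (exp(-8*I*pi/9)) + (exp(8*I*pi/9)) + (exp(2*I*pi/3)) + (exp(4*I*pi/9)) + (exp(2*I*pi/9))
  = 0.
(Exp terms are combined using exp(i*s)*conj(exp(i*t)) = exp(i*(s-t)), and sums of them are collapsed using the identity that for every m > 1 the m distinct m-th roots of unity sum to 0, e.g. 1 + exp(2*I*pi/3) + exp(-2*I*pi/3) = 0.)
Dividing by |G| = 9 gives 0/9 = 0, matching the row-orthogonality relation <chi_7, chi_8> = [chi_7 = chi_8].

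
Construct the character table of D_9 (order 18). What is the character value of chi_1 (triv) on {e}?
Conjugacy classes: {e} of size 1, {r^1, r^8} of size 2, {r^2, r^7} of size 2, {r^3, r^6} of size 2, {r^4, r^5} of size 2, {s, sr, ..., sr^8} of size 9.
Character table:
  irrep \ class              {e} (size 1)  {r^1, r^8} (size 2)  {r^2, r^7} (size 2)  {r^3, r^6} (size 2)  {r^4, r^5} (size 2)  {s, sr, ..., sr^8} (size 9)
  chi_1 (triv)               1             1                    1                    1                    1                    1                          
  chi_2 (sign: r->1, s->-1)  1             1                    1                    1                    1                    -1                         
  chi_3 (2d, j=1)            2             2*cos(2*pi/9)        2*cos(4*pi/9)        -1                   -2*cos(pi/9)         0                          
  chi_4 (2d, j=2)            2             2*cos(4*pi/9)        -2*cos(pi/9)         -1                   2*cos(2*pi/9)        0                          
  chi_5 (2d, j=3)            2             -1                   -1                   2                    -1                   0                          
  chi_6 (2d, j=4)            2             -2*cos(pi/9)         2*cos(2*pi/9)        -1                   2*cos(4*pi/9)        0                          

Spot check: chi_1 (triv) on {e} = 1.

Argument: D_9 has order 2*9 = 18 with 6 conjugacy classes, hence 6 irreducibles. Sum of squared dims 1 + 1 + 4 + 4 + 4 + 4 = 18 = |G|. Linear characters come from the abelianisation; the 2-dimensional irreps have character r^k -> 2*cos(2*pi*j*k/9), reflections -> 0.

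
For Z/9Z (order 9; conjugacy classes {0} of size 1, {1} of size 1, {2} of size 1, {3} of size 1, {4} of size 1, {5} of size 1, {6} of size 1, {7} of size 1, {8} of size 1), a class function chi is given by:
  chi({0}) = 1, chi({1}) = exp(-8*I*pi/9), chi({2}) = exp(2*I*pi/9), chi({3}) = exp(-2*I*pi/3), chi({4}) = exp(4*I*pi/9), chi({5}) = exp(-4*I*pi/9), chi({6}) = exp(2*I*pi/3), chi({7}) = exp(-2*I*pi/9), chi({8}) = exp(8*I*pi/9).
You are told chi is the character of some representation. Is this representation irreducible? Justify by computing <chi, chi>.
Irreducible: <chi, chi> = 1.

Justification: <chi, chi> = (1/|G|) sum_C |C| * |chi(C)|^2 = (1/9)[1*|1|^2 + 1*|exp(-8*I*pi/9)|^2 + 1*|exp(2*I*pi/9)|^2 + 1*|exp(-2*I*pi/3)|^2 + 1*|exp(4*I*pi/9)|^2 + 1*|exp(-4*I*pi/9)|^2 + 1*|exp(2*I*pi/3)|^2 + 1*|exp(-2*I*pi/9)|^2 + 1*|exp(8*I*pi/9)|^2]
  = (1/9)[(1) + (1) + (1) + (1) + (1) + (1) + (1) + (1) + (1)] = 9/9 = 1.
(Exp terms are combined using exp(i*s)*conj(exp(i*t)) = exp(i*(s-t)), and sums of them are collapsed using the identity that for every m > 1 the m distinct m-th roots of unity sum to 0, e.g. 1 + exp(2*I*pi/3) + exp(-2*I*pi/3) = 0.)
A character is irreducible iff <chi, chi> = 1, so this representation is irreducible.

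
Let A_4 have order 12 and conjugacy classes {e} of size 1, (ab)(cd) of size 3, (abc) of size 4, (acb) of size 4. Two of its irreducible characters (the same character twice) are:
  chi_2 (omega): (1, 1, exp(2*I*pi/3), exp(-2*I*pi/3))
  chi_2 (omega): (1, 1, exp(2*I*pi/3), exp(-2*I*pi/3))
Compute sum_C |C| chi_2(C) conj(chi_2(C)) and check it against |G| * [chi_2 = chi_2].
Sum = 12 = |G| = 12; so <chi_2, chi_2> = 1 (norm-1 confirms irreducibility).

Why: Compute term by term over conjugacy classes (|C| * chi_2(C) * conj(chi_2(C))):
  1*(1)*conj(1) + 3*(1)*conj(1) + 4*(exp(2*I*pi/3))*conj(exp(2*I*pi/3)) + 4*(exp(-2*I*pi/3))*conj(exp(-2*I*pi/3))
  = (1) + (3) + (4) + (4)
  = 12.
(Exp terms are combined using exp(i*s)*conj(exp(i*t)) = exp(i*(s-t)), and sums of them are collapsed using the identity that for every m > 1 the m distinct m-th roots of unity sum to 0, e.g. 1 + exp(2*I*pi/3) + exp(-2*I*pi/3) = 0.)
Dividing by |G| = 12 gives 12/12 = 1, matching the row-orthogonality relation <chi_2, chi_2> = [chi_2 = chi_2].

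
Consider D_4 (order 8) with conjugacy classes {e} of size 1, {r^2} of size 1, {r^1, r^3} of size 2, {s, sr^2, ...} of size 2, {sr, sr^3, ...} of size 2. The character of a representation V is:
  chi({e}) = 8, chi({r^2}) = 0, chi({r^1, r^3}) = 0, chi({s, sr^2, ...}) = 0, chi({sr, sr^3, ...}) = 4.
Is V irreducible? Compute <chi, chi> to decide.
Not irreducible (reducible): <chi, chi> = 12 > 1.

Details: <chi, chi> = (1/|G|) sum_C |C| * |chi(C)|^2 = (1/8)[1*|8|^2 + 1*|0|^2 + 2*|0|^2 + 2*|0|^2 + 2*|4|^2]
  = (1/8)[(64) + (0) + (0) + (0) + (32)] = 96/8 = 12.
A character is irreducible iff <chi, chi> = 1, so this representation is reducible.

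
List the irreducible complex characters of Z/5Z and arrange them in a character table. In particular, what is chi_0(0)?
Character table of Z/5Z (irreps indexed chi_0,...,chi_4 with chi_k(m) = zeta_5^(k*m), zeta_5 = exp(2*pi*i/5)):
  irrep \ class  {0} (size 1)  {1} (size 1)    {2} (size 1)    {3} (size 1)    {4} (size 1)  
  chi_0          1             1               1               1               1             
  chi_1          1             exp(2*I*pi/5)   exp(4*I*pi/5)   exp(-4*I*pi/5)  exp(-2*I*pi/5)
  chi_2          1             exp(4*I*pi/5)   exp(-2*I*pi/5)  exp(2*I*pi/5)   exp(-4*I*pi/5)
  chi_3          1             exp(-4*I*pi/5)  exp(2*I*pi/5)   exp(-2*I*pi/5)  exp(4*I*pi/5) 
  chi_4          1             exp(-2*I*pi/5)  exp(-4*I*pi/5)  exp(4*I*pi/5)   exp(2*I*pi/5) 

Spot check: chi_0(0) = zeta_5^(0*0) = zeta_5^0 = 1.

Argument: Z/5Z is abelian, so all 5 irreducible complex representations are 1-dimensional. They are given by chi_k(m) = zeta_5^(k*m) for k = 0,...,4. Row orthogonality: sum_m chi_k(m) conj(chi_l(m)) = 5 * [k = l].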